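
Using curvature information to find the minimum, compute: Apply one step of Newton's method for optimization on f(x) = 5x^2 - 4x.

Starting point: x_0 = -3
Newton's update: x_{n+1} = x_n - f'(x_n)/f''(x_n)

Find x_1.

f(x) = 5x^2 - 4x
f'(x) = 10x + (-4), f''(x) = 10
Newton step: x_1 = x_0 - f'(x_0)/f''(x_0)
f'(-3) = -34
x_1 = -3 - -34/10 = 2/5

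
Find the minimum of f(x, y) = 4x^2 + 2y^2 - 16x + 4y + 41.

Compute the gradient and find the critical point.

f(x,y) = 4x^2 + 2y^2 - 16x + 4y + 41
df/dx = 8x + (-16) = 0  =>  x = 2
df/dy = 4y + (4) = 0  =>  y = -1
f(2, -1) = 4*(2)^2 + 2*(-1)^2 + -16*(2) + 4*(-1) + 41 = 23
Hessian is diagonal with entries 8, 4 > 0, so this is a minimum.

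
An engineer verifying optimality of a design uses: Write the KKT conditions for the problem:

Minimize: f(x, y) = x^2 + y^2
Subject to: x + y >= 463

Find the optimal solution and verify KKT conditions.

KKT conditions for min x^2 + y^2 s.t. x + y >= 463:
Stationarity: 2x = mu, 2y = mu
So x = y = mu/2.
Complementary slackness: mu*(x + y - 463) = 0
Primal feasibility: x + y >= 463; dual feasibility: mu >= 0
If mu = 0 then x = y = 0, but 0 + 0 < 463 is infeasible, so the constraint is active.
Constraint active: x + y = 2*(mu/2) = 463 => mu = 463
x = y = 463/2, f = 214369/2
Verify: stationarity 2*(463/2) = 463 = mu; primal 463/2 + 463/2 = 463 >= 463; dual mu = 463 >= 0; complementary slackness 463*(463 - 463) = 0. All KKT conditions hold.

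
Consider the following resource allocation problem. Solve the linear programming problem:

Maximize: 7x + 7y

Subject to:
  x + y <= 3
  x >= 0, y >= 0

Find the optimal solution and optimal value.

The feasible region has vertices at [(0, 0), (3, 0), (0, 3)].
Checking objective 7x + 7y at each vertex:
  (0, 0): 7*0 + 7*0 = 0
  (3, 0): 7*3 + 7*0 = 21
  (0, 3): 7*0 + 7*3 = 21
Maximum is 21 at (3, 0).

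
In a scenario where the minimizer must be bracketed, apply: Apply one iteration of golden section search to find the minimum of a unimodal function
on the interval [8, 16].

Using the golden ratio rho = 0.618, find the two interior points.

Golden section search on [8, 16].
Golden ratio rho = 0.618 (approx).
Interior points:
  x_1 = 8 + (1-0.618)*8 = 11.0560
  x_2 = 8 + 0.618*8 = 12.9440
Compare f(x_1) and f(x_2) to determine which subinterval to keep.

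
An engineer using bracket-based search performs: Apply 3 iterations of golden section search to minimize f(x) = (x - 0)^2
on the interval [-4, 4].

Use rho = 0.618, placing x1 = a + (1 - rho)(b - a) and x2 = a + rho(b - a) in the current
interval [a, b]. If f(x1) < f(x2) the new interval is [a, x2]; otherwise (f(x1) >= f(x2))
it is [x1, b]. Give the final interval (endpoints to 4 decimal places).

Golden section search for min of f(x) = (x - 0)^2 on [-4, 4].
Each step: x1 = a + (1 - rho)(b - a), x2 = a + rho(b - a); if f(x1) < f(x2) keep [a, x2], otherwise keep [x1, b].
Step 1: [-4.0000, 4.0000], x1=-0.9440 (f=0.8911), x2=0.9440 (f=0.8911); f(x1) = f(x2) (tie, not '<') => keep [-0.9440, 4.0000]
Step 2: [-0.9440, 4.0000], x1=0.9446 (f=0.8923), x2=2.1114 (f=4.4580); f(x1) < f(x2) => keep [-0.9440, 2.1114]
Step 3: [-0.9440, 2.1114], x1=0.2232 (f=0.0498), x2=0.9442 (f=0.8916); f(x1) < f(x2) => keep [-0.9440, 0.9442]
Final interval: [-0.9440, 0.9442]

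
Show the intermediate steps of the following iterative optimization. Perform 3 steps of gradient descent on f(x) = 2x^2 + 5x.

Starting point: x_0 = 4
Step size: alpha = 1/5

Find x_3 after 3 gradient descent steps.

f(x) = 2x^2 + 5x, f'(x) = 4x + (5)
Step 1: f'(4) = 21, x_1 = 4 - 1/5 * 21 = -1/5
Step 2: f'(-1/5) = 21/5, x_2 = -1/5 - 1/5 * 21/5 = -26/25
Step 3: f'(-26/25) = 21/25, x_3 = -26/25 - 1/5 * 21/25 = -151/125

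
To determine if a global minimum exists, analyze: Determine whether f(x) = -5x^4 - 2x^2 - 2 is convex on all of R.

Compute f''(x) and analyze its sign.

f(x) = -5x^4 - 2x^2 - 2
f'(x) = -20x^3 + -4x
f''(x) = -60x^2 + -4
f''(x) = -60x^2 + -4 <= -4 < 0 for all x
Therefore, f is concave on R.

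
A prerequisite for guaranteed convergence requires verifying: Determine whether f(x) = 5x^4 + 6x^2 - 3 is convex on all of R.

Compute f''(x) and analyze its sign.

f(x) = 5x^4 + 6x^2 - 3
f'(x) = 20x^3 + 12x
f''(x) = 60x^2 + 12
f''(x) = 60x^2 + 12 >= 12 > 0 for all x
Therefore, f is convex on R.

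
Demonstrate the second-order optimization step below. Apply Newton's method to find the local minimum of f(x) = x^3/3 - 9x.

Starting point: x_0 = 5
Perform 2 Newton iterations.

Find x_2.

f(x) = x^3/3 - 9x
f'(x) = x^2 - 9, f''(x) = 2x
Newton update: x_{n+1} = x_n - (x_n^2 - 9)/(2*x_n)
Step 1: x_0 = 5, f'=16, f''=10, x_1 = 17/5
Step 2: x_1 = 17/5, f'=64/25, f''=34/5, x_2 = 257/85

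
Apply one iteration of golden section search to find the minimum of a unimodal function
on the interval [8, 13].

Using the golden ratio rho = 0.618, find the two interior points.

Golden section search on [8, 13].
Golden ratio rho = 0.618 (approx).
Interior points:
  x_1 = 8 + (1-0.618)*5 = 9.9100
  x_2 = 8 + 0.618*5 = 11.0900
Compare f(x_1) and f(x_2) to determine which subinterval to keep.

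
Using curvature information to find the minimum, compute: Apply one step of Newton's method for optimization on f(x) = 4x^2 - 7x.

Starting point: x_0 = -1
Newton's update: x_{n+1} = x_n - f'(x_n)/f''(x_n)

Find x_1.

f(x) = 4x^2 - 7x
f'(x) = 8x + (-7), f''(x) = 8
Newton step: x_1 = x_0 - f'(x_0)/f''(x_0)
f'(-1) = -15
x_1 = -1 - -15/8 = 7/8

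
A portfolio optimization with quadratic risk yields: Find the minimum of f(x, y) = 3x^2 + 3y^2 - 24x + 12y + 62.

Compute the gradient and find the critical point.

f(x,y) = 3x^2 + 3y^2 - 24x + 12y + 62
df/dx = 6x + (-24) = 0  =>  x = 4
df/dy = 6y + (12) = 0  =>  y = -2
f(4, -2) = 3*(4)^2 + 3*(-2)^2 + -24*(4) + 12*(-2) + 62 = 2
Hessian is diagonal with entries 6, 6 > 0, so this is a minimum.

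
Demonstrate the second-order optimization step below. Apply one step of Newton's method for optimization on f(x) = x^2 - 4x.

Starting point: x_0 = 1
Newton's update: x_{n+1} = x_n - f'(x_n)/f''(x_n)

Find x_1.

f(x) = x^2 - 4x
f'(x) = 2x + (-4), f''(x) = 2
Newton step: x_1 = x_0 - f'(x_0)/f''(x_0)
f'(1) = -2
x_1 = 1 - -2/2 = 2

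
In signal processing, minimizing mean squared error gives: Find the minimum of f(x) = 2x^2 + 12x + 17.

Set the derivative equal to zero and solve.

f(x) = 2x^2 + 12x + 17
f'(x) = 4x + (12) = 0
x = -12/4 = -3
f(-3) = -1
Since f''(x) = 4 > 0, this is a minimum.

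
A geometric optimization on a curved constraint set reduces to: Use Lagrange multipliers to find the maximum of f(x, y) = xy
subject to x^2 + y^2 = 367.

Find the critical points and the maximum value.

Lagrange conditions: y = 2*lambda*x and x = 2*lambda*y
If x = 0 then y = 0, violating the constraint, so x, y != 0.
Dividing: y/x = x/y => x^2 = y^2 => y = x or y = -x
Constraint: 2x^2 = 367 => x^2 = 367/2 => x = +/-sqrt(367/2)
Critical points: (sqrt(367/2), sqrt(367/2)), (-sqrt(367/2), -sqrt(367/2)), (sqrt(367/2), -sqrt(367/2)), (-sqrt(367/2), sqrt(367/2))
  y = x:  xy = x^2 = 367/2  at (sqrt(367/2), sqrt(367/2)) and (-sqrt(367/2), -sqrt(367/2))
  y = -x: xy = -x^2 = -367/2 at (sqrt(367/2), -sqrt(367/2)) and (-sqrt(367/2), sqrt(367/2))
Maximum xy = 367/2 at (sqrt(367/2), sqrt(367/2)) and (-sqrt(367/2), -sqrt(367/2))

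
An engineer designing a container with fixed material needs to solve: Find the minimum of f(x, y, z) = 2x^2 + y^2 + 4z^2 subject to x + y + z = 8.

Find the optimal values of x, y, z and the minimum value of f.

Using Lagrange multipliers on f = 2x^2 + y^2 + 4z^2 with constraint x + y + z = 8:
Conditions: 2*2*x = lambda, 2*1*y = lambda, 2*4*z = lambda
So x = lambda/4, y = lambda/2, z = lambda/8
Substituting into constraint: lambda * (7/8) = 8
lambda = 64/7
x = 16/7, y = 32/7, z = 8/7
Minimum value = 256/7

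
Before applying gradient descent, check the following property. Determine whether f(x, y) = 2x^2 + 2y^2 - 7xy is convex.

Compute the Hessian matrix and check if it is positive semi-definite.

f(x,y) = 2x^2 + 2y^2 - 7xy
Hessian H = [[4, -7], [-7, 4]]
trace(H) = 8, det(H) = -33
Eigenvalues: (8 +/- sqrt(196)) / 2 = 11, -3
Since not both eigenvalues positive, f is neither convex nor concave.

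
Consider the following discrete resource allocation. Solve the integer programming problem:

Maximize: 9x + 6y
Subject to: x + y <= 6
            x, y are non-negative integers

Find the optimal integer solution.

Objective: 9x + 6y, constraint: x + y <= 6
Coefficient of x is 9 >= coefficient of y is 6, so allocate the entire budget to x.
Optimal: x = 6, y = 0, value = 54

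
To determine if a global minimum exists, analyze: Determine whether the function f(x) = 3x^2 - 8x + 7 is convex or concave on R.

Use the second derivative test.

f(x) = 3x^2 - 8x + 7
f'(x) = 6x - 8
f''(x) = 6
Since f''(x) = 6 > 0 for all x, f is convex on R.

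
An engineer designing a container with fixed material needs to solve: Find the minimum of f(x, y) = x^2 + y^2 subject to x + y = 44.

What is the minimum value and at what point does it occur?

Substitute y = 44 - x into f(x,y) = x^2 + y^2:
g(x) = x^2 + (44 - x)^2 = 2x^2 - 88x + 1936
g'(x) = 4x - 88 = 0  =>  x = 22
y = 44 - 22 = 22
Minimum value = 22^2 + 22^2 = 968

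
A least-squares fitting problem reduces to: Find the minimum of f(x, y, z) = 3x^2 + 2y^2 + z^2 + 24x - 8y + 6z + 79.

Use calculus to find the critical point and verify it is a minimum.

f(x,y,z) = 3x^2 + 2y^2 + z^2 + 24x - 8y + 6z + 79
df/dx = 6x + (24) = 0 => x = -4
df/dy = 4y + (-8) = 0 => y = 2
df/dz = 2z + (6) = 0 => z = -3
f(-4,2,-3) = 3*(-4)^2 + 2*(2)^2 + 1*(-3)^2 + 24*(-4) + -8*(2) + 6*(-3) + 79 = 14
Hessian is diagonal with entries 6, 4, 2 > 0, confirmed minimum.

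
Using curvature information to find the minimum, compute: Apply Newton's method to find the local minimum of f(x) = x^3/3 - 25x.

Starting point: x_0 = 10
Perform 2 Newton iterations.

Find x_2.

f(x) = x^3/3 - 25x
f'(x) = x^2 - 25, f''(x) = 2x
Newton update: x_{n+1} = x_n - (x_n^2 - 25)/(2*x_n)
Step 1: x_0 = 10, f'=75, f''=20, x_1 = 25/4
Step 2: x_1 = 25/4, f'=225/16, f''=25/2, x_2 = 41/8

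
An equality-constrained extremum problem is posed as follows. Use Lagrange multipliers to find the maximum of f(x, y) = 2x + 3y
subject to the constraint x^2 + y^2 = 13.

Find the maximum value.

Set up Lagrange conditions: grad f = lambda * grad g
  2 = 2*lambda*x
  3 = 2*lambda*y
From these: x/y = 2/3, so x = 2t, y = 3t for some t.
Substitute into constraint: (2t)^2 + (3t)^2 = 13
  t^2 * 13 = 13
  t = sqrt(13/13)
Maximum = 2*x + 3*y = (2^2 + 3^2)*t = 13 * sqrt(13/13) = 13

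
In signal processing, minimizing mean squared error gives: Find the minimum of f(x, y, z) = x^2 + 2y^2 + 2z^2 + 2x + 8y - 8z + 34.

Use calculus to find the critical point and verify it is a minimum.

f(x,y,z) = x^2 + 2y^2 + 2z^2 + 2x + 8y - 8z + 34
df/dx = 2x + (2) = 0 => x = -1
df/dy = 4y + (8) = 0 => y = -2
df/dz = 4z + (-8) = 0 => z = 2
f(-1,-2,2) = 1*(-1)^2 + 2*(-2)^2 + 2*(2)^2 + 2*(-1) + 8*(-2) + -8*(2) + 34 = 17
Hessian is diagonal with entries 2, 4, 4 > 0, confirmed minimum.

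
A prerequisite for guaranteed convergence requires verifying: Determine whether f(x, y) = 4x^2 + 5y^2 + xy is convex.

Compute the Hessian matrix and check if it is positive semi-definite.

f(x,y) = 4x^2 + 5y^2 + xy
Hessian H = [[8, 1], [1, 10]]
trace(H) = 18, det(H) = 79
Eigenvalues: (18 +/- sqrt(8)) / 2 = 10.41, 7.586
Since both eigenvalues > 0, f is convex.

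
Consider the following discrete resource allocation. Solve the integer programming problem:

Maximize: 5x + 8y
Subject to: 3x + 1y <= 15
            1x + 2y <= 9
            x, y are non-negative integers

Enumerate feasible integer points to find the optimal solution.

Constraint 1: 3x + 1y <= 15
Constraint 2: 1x + 2y <= 9
Feasible x range (need y >= 0): 0 <= x <= min(15/3, 9/1) => x in {0, ..., 5}.
Enumerate feasible integer points row by row (the coefficient of y is 8 > 0, so for each x the largest feasible y gives the best value):
  x = 0: y <= min((15 - 3*0)/1, (9 - 1*0)/2) => y in {0, ..., 4}; best 5*0 + 8*4 = 32
  x = 1: y <= min((15 - 3*1)/1, (9 - 1*1)/2) => y in {0, ..., 4}; best 5*1 + 8*4 = 37
  x = 2: y <= min((15 - 3*2)/1, (9 - 1*2)/2) => y in {0, ..., 3}; best 5*2 + 8*3 = 34
  x = 3: y <= min((15 - 3*3)/1, (9 - 1*3)/2) => y in {0, ..., 3}; best 5*3 + 8*3 = 39
  x = 4: y <= min((15 - 3*4)/1, (9 - 1*4)/2) => y in {0, ..., 2}; best 5*4 + 8*2 = 36
  x = 5: y <= min((15 - 3*5)/1, (9 - 1*5)/2) => y in {0}; best 5*5 + 8*0 = 25
The maximum 5x + 8y = 39 is achieved at x = 3, y = 3.
Check: 3*3 + 1*3 = 12 <= 15 and 1*3 + 2*3 = 9 <= 9.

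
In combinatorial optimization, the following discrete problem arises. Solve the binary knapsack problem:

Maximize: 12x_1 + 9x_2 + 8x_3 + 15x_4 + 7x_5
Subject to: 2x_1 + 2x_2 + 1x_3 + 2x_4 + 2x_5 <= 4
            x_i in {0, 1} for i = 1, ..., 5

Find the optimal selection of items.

Items: item 1 (v=12, w=2), item 2 (v=9, w=2), item 3 (v=8, w=1), item 4 (v=15, w=2), item 5 (v=7, w=2)
Capacity: 4
Checking all 32 subsets (w = total weight, v = total value):
  {}: w = 0, v = 0
  {1}: w = 2, v = 12
  {2}: w = 2, v = 9
  {3}: w = 1, v = 8
  {4}: w = 2, v = 15
  {5}: w = 2, v = 7
  {1, 2}: w = 4, v = 21
  {1, 3}: w = 3, v = 20
  {1, 4}: w = 4, v = 27
  {1, 5}: w = 4, v = 19
  {2, 3}: w = 3, v = 17
  {2, 4}: w = 4, v = 24
  {2, 5}: w = 4, v = 16
  {3, 4}: w = 3, v = 23
  {3, 5}: w = 3, v = 15
  {4, 5}: w = 4, v = 22
  {1, 2, 3}: w = 5 > 4, infeasible
  {1, 2, 4}: w = 6 > 4, infeasible
  {1, 2, 5}: w = 6 > 4, infeasible
  {1, 3, 4}: w = 5 > 4, infeasible
  {1, 3, 5}: w = 5 > 4, infeasible
  {1, 4, 5}: w = 6 > 4, infeasible
  {2, 3, 4}: w = 5 > 4, infeasible
  {2, 3, 5}: w = 5 > 4, infeasible
  {2, 4, 5}: w = 6 > 4, infeasible
  {3, 4, 5}: w = 5 > 4, infeasible
  {1, 2, 3, 4}: w = 7 > 4, infeasible
  {1, 2, 3, 5}: w = 7 > 4, infeasible
  {1, 2, 4, 5}: w = 8 > 4, infeasible
  {1, 3, 4, 5}: w = 7 > 4, infeasible
  {2, 3, 4, 5}: w = 7 > 4, infeasible
  {1, 2, 3, 4, 5}: w = 9 > 4, infeasible
Best feasible subset: items [1, 4]
Total weight: 4 <= 4, total value: 27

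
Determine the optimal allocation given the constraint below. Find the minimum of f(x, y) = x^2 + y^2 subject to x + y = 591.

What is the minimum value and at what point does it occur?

Substitute y = 591 - x into f(x,y) = x^2 + y^2:
g(x) = x^2 + (591 - x)^2 = 2x^2 - 1182x + 349281
g'(x) = 4x - 1182 = 0  =>  x = 591/2
y = 591 - 591/2 = 591/2
Minimum value = (591/2)^2 + (591/2)^2 = 349281/2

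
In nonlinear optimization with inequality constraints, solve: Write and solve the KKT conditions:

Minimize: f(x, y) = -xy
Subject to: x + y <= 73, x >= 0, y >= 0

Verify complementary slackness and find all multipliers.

Problem: min -xy s.t. x + y <= 73 (multiplier lambda), x >= 0 (mu_x), y >= 0 (mu_y)
KKT stationarity: -y + lambda - mu_x = 0, -x + lambda - mu_y = 0, with lambda, mu_x, mu_y >= 0
Complementary slackness: lambda*(x + y - 73) = 0, mu_x*x = 0, mu_y*y = 0
If lambda = 0: y = -mu_x <= 0 and x = -mu_y <= 0 force x = y = 0 with f = 0; but x = y = 73/2 is feasible with f = -5329/4 < 0, so this is not the minimum. Hence lambda > 0 and x + y = 73.
Try x > 0, y > 0 (so mu_x = mu_y = 0): y = lambda, x = lambda => x = y = lambda
x + y = 73 => 2*lambda = 73 => lambda = 73/2
x* = y* = 73/2 > 0, consistent with mu_x = mu_y = 0.
(Any feasible point with x = 0 or y = 0 has f = 0 > -5329/4, so the minimum is not on those boundaries.)
min(-xy) = -5329/4 (i.e. max xy = 5329/4)
Multipliers: lambda = 73/2, mu_x = 0, mu_y = 0
Complementary slackness: lambda*(x + y - 73) = 73/2*(73/2 + 73/2 - 73) = 0, mu_x*x = 0*73/2 = 0, mu_y*y = 0*73/2 = 0. Satisfied.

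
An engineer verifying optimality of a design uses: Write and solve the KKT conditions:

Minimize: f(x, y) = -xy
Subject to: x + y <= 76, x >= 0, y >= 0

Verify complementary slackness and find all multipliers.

Problem: min -xy s.t. x + y <= 76 (multiplier lambda), x >= 0 (mu_x), y >= 0 (mu_y)
KKT stationarity: -y + lambda - mu_x = 0, -x + lambda - mu_y = 0, with lambda, mu_x, mu_y >= 0
Complementary slackness: lambda*(x + y - 76) = 0, mu_x*x = 0, mu_y*y = 0
If lambda = 0: y = -mu_x <= 0 and x = -mu_y <= 0 force x = y = 0 with f = 0; but x = y = 38 is feasible with f = -1444 < 0, so this is not the minimum. Hence lambda > 0 and x + y = 76.
Try x > 0, y > 0 (so mu_x = mu_y = 0): y = lambda, x = lambda => x = y = lambda
x + y = 76 => 2*lambda = 76 => lambda = 38
x* = y* = 38 > 0, consistent with mu_x = mu_y = 0.
(Any feasible point with x = 0 or y = 0 has f = 0 > -1444, so the minimum is not on those boundaries.)
min(-xy) = -1444 (i.e. max xy = 1444)
Multipliers: lambda = 38, mu_x = 0, mu_y = 0
Complementary slackness: lambda*(x + y - 76) = 38*(38 + 38 - 76) = 0, mu_x*x = 0*38 = 0, mu_y*y = 0*38 = 0. Satisfied.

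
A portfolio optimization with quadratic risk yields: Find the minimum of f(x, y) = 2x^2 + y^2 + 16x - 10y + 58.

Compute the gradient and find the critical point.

f(x,y) = 2x^2 + y^2 + 16x - 10y + 58
df/dx = 4x + (16) = 0  =>  x = -4
df/dy = 2y + (-10) = 0  =>  y = 5
f(-4, 5) = 2*(-4)^2 + 1*(5)^2 + 16*(-4) + -10*(5) + 58 = 1
Hessian is diagonal with entries 4, 2 > 0, so this is a minimum.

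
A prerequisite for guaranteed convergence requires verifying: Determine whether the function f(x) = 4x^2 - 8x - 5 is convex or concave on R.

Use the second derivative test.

f(x) = 4x^2 - 8x - 5
f'(x) = 8x - 8
f''(x) = 8
Since f''(x) = 8 > 0 for all x, f is convex on R.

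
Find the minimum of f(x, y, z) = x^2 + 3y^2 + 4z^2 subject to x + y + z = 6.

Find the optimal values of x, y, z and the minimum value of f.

Using Lagrange multipliers on f = x^2 + 3y^2 + 4z^2 with constraint x + y + z = 6:
Conditions: 2*1*x = lambda, 2*3*y = lambda, 2*4*z = lambda
So x = lambda/2, y = lambda/6, z = lambda/8
Substituting into constraint: lambda * (19/24) = 6
lambda = 144/19
x = 72/19, y = 24/19, z = 18/19
Minimum value = 432/19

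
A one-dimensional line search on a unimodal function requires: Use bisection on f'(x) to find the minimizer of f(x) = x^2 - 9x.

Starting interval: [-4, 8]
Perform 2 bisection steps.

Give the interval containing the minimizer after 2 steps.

Finding critical point of f(x) = x^2 - 9x using bisection on f'(x) = 2x + -9.
f'(x) = 0 when x = 9/2.
Starting interval: [-4, 8]
Step 1: mid = 2, f'(mid) = -5, new interval = [2, 8]
Step 2: mid = 5, f'(mid) = 1, new interval = [2, 5]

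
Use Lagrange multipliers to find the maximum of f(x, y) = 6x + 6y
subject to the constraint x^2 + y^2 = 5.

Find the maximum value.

Set up Lagrange conditions: grad f = lambda * grad g
  6 = 2*lambda*x
  6 = 2*lambda*y
From these: x/y = 6/6, so x = 6t, y = 6t for some t.
Substitute into constraint: (6t)^2 + (6t)^2 = 5
  t^2 * 72 = 5
  t = sqrt(5/72)
Maximum = 6*x + 6*y = (6^2 + 6^2)*t = 72 * sqrt(5/72) = sqrt(360)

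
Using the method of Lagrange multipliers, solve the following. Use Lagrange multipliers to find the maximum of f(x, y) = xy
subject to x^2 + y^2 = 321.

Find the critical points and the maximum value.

Lagrange conditions: y = 2*lambda*x and x = 2*lambda*y
If x = 0 then y = 0, violating the constraint, so x, y != 0.
Dividing: y/x = x/y => x^2 = y^2 => y = x or y = -x
Constraint: 2x^2 = 321 => x^2 = 321/2 => x = +/-sqrt(321/2)
Critical points: (sqrt(321/2), sqrt(321/2)), (-sqrt(321/2), -sqrt(321/2)), (sqrt(321/2), -sqrt(321/2)), (-sqrt(321/2), sqrt(321/2))
  y = x:  xy = x^2 = 321/2  at (sqrt(321/2), sqrt(321/2)) and (-sqrt(321/2), -sqrt(321/2))
  y = -x: xy = -x^2 = -321/2 at (sqrt(321/2), -sqrt(321/2)) and (-sqrt(321/2), sqrt(321/2))
Maximum xy = 321/2 at (sqrt(321/2), sqrt(321/2)) and (-sqrt(321/2), -sqrt(321/2))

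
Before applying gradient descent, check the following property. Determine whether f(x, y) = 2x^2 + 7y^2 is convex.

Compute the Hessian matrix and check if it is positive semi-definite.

f(x,y) = 2x^2 + 7y^2
Hessian H = [[4, 0], [0, 14]]
trace(H) = 18, det(H) = 56
Eigenvalues: (18 +/- sqrt(100)) / 2 = 14, 4
Since both eigenvalues > 0, f is convex.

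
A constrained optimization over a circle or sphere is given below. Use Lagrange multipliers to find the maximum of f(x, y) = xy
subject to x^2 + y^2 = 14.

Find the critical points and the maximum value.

Lagrange conditions: y = 2*lambda*x and x = 2*lambda*y
If x = 0 then y = 0, violating the constraint, so x, y != 0.
Dividing: y/x = x/y => x^2 = y^2 => y = x or y = -x
Constraint: 2x^2 = 14 => x^2 = 7 => x = +/-sqrt(7)
Critical points: (sqrt(7), sqrt(7)), (-sqrt(7), -sqrt(7)), (sqrt(7), -sqrt(7)), (-sqrt(7), sqrt(7))
  y = x:  xy = x^2 = 7  at (sqrt(7), sqrt(7)) and (-sqrt(7), -sqrt(7))
  y = -x: xy = -x^2 = -7 at (sqrt(7), -sqrt(7)) and (-sqrt(7), sqrt(7))
Maximum xy = 7 at (sqrt(7), sqrt(7)) and (-sqrt(7), -sqrt(7))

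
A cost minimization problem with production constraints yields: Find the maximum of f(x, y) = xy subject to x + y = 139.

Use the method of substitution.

Substitute y = 139 - x into f(x,y) = xy:
g(x) = x(139 - x) = 139x - x^2
g'(x) = 139 - 2x = 0  =>  x = 139/2
y = 139 - 139/2 = 139/2
Maximum value = (139/2) * (139/2) = 19321/4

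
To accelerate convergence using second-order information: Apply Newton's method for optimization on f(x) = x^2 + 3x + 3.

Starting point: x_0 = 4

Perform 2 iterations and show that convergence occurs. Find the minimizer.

f(x) = x^2 + 3x + 3, f'(x) = 2x + (3), f''(x) = 2
Step 1: f'(4) = 11, x_1 = 4 - 11/2 = -3/2
Step 2: f'(-3/2) = 0, x_2 = -3/2 (converged)
Newton's method converges in 1 step for quadratics.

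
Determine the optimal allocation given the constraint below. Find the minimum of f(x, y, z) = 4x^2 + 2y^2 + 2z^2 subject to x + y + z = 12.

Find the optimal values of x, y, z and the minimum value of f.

Using Lagrange multipliers on f = 4x^2 + 2y^2 + 2z^2 with constraint x + y + z = 12:
Conditions: 2*4*x = lambda, 2*2*y = lambda, 2*2*z = lambda
So x = lambda/8, y = lambda/4, z = lambda/4
Substituting into constraint: lambda * (5/8) = 12
lambda = 96/5
x = 12/5, y = 24/5, z = 24/5
Minimum value = 576/5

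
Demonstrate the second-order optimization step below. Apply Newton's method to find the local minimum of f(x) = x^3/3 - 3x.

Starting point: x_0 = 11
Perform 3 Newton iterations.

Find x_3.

f(x) = x^3/3 - 3x
f'(x) = x^2 - 3, f''(x) = 2x
Newton update: x_{n+1} = x_n - (x_n^2 - 3)/(2*x_n)
Step 1: x_0 = 11, f'=118, f''=22, x_1 = 62/11
Step 2: x_1 = 62/11, f'=3481/121, f''=124/11, x_2 = 4207/1364
Step 3: x_2 = 4207/1364, f'=12117361/1860496, f''=4207/682, x_3 = 23280337/11476696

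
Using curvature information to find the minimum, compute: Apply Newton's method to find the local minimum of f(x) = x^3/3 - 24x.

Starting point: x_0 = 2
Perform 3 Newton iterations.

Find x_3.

f(x) = x^3/3 - 24x
f'(x) = x^2 - 24, f''(x) = 2x
Newton update: x_{n+1} = x_n - (x_n^2 - 24)/(2*x_n)
Step 1: x_0 = 2, f'=-20, f''=4, x_1 = 7
Step 2: x_1 = 7, f'=25, f''=14, x_2 = 73/14
Step 3: x_2 = 73/14, f'=625/196, f''=73/7, x_3 = 10033/2044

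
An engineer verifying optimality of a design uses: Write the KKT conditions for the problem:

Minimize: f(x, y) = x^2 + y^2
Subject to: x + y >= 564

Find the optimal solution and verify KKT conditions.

KKT conditions for min x^2 + y^2 s.t. x + y >= 564:
Stationarity: 2x = mu, 2y = mu
So x = y = mu/2.
Complementary slackness: mu*(x + y - 564) = 0
Primal feasibility: x + y >= 564; dual feasibility: mu >= 0
If mu = 0 then x = y = 0, but 0 + 0 < 564 is infeasible, so the constraint is active.
Constraint active: x + y = 2*(mu/2) = 564 => mu = 564
x = y = 282, f = 159048
Verify: stationarity 2*282 = 564 = mu; primal 282 + 282 = 564 >= 564; dual mu = 564 >= 0; complementary slackness 564*(564 - 564) = 0. All KKT conditions hold.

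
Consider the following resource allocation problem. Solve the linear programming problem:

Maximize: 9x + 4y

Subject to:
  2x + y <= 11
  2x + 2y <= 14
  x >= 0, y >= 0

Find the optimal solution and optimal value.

Feasible vertices: (0, 0), (0, 7), (4, 3), (11/2, 0)
Objective 9x + 4y at each:
  (0, 0): 0
  (0, 7): 28
  (4, 3): 48
  (11/2, 0): 99/2
Maximum is 99/2 at (11/2, 0).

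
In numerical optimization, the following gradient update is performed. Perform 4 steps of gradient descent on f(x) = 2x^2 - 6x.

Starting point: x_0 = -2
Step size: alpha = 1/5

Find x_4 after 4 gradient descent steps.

f(x) = 2x^2 - 6x, f'(x) = 4x + (-6)
Step 1: f'(-2) = -14, x_1 = -2 - 1/5 * -14 = 4/5
Step 2: f'(4/5) = -14/5, x_2 = 4/5 - 1/5 * -14/5 = 34/25
Step 3: f'(34/25) = -14/25, x_3 = 34/25 - 1/5 * -14/25 = 184/125
Step 4: f'(184/125) = -14/125, x_4 = 184/125 - 1/5 * -14/125 = 934/625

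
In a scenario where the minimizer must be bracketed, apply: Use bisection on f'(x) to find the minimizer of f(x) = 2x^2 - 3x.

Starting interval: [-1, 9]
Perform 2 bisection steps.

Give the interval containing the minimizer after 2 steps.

Finding critical point of f(x) = 2x^2 - 3x using bisection on f'(x) = 4x + -3.
f'(x) = 0 when x = 3/4.
Starting interval: [-1, 9]
Step 1: mid = 4, f'(mid) = 13, new interval = [-1, 4]
Step 2: mid = 3/2, f'(mid) = 3, new interval = [-1, 3/2]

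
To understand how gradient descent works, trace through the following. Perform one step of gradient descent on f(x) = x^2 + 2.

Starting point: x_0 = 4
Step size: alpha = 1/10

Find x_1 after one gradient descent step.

f(x) = x^2 + 2
f'(x) = 2x + 0
f'(4) = 2*4 + (0) = 8
x_1 = x_0 - alpha * f'(x_0) = 4 - 1/10 * 8 = 16/5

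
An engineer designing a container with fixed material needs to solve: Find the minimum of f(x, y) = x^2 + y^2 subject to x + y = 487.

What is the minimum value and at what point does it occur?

Substitute y = 487 - x into f(x,y) = x^2 + y^2:
g(x) = x^2 + (487 - x)^2 = 2x^2 - 974x + 237169
g'(x) = 4x - 974 = 0  =>  x = 487/2
y = 487 - 487/2 = 487/2
Minimum value = (487/2)^2 + (487/2)^2 = 237169/2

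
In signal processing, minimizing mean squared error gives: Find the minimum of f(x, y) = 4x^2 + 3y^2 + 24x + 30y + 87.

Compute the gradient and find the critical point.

f(x,y) = 4x^2 + 3y^2 + 24x + 30y + 87
df/dx = 8x + (24) = 0  =>  x = -3
df/dy = 6y + (30) = 0  =>  y = -5
f(-3, -5) = 4*(-3)^2 + 3*(-5)^2 + 24*(-3) + 30*(-5) + 87 = -24
Hessian is diagonal with entries 8, 6 > 0, so this is a minimum.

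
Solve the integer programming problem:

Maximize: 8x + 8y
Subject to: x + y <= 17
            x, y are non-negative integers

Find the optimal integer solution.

Objective: 8x + 8y, constraint: x + y <= 17
Coefficient of x is 8 >= coefficient of y is 8, so allocate the entire budget to x.
Optimal: x = 17, y = 0, value = 136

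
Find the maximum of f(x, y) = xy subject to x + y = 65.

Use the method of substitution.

Substitute y = 65 - x into f(x,y) = xy:
g(x) = x(65 - x) = 65x - x^2
g'(x) = 65 - 2x = 0  =>  x = 65/2
y = 65 - 65/2 = 65/2
Maximum value = (65/2) * (65/2) = 4225/4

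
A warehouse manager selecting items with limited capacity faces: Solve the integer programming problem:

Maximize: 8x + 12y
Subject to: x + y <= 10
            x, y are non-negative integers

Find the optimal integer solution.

Objective: 8x + 12y, constraint: x + y <= 10
Coefficient of y is 12 > coefficient of x is 8, so allocate the entire budget to y.
Optimal: x = 0, y = 10, value = 120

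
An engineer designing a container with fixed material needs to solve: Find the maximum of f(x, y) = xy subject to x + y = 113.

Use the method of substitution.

Substitute y = 113 - x into f(x,y) = xy:
g(x) = x(113 - x) = 113x - x^2
g'(x) = 113 - 2x = 0  =>  x = 113/2
y = 113 - 113/2 = 113/2
Maximum value = (113/2) * (113/2) = 12769/4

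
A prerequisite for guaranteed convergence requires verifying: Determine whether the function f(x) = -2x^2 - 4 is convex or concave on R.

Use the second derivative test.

f(x) = -2x^2 - 4
f'(x) = -4x + 0
f''(x) = -4
Since f''(x) = -4 < 0 for all x, f is concave on R.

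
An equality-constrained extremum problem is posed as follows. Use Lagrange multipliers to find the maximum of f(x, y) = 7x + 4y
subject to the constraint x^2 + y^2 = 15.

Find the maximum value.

Set up Lagrange conditions: grad f = lambda * grad g
  7 = 2*lambda*x
  4 = 2*lambda*y
From these: x/y = 7/4, so x = 7t, y = 4t for some t.
Substitute into constraint: (7t)^2 + (4t)^2 = 15
  t^2 * 65 = 15
  t = sqrt(15/65)
Maximum = 7*x + 4*y = (7^2 + 4^2)*t = 65 * sqrt(15/65) = sqrt(975)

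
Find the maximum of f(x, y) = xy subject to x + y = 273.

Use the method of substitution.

Substitute y = 273 - x into f(x,y) = xy:
g(x) = x(273 - x) = 273x - x^2
g'(x) = 273 - 2x = 0  =>  x = 273/2
y = 273 - 273/2 = 273/2
Maximum value = (273/2) * (273/2) = 74529/4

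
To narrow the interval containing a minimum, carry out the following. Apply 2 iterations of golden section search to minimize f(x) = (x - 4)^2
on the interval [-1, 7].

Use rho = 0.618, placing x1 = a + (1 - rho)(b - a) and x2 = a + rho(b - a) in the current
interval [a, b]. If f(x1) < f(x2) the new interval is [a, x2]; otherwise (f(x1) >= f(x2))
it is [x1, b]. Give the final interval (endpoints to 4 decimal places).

Golden section search for min of f(x) = (x - 4)^2 on [-1, 7].
Each step: x1 = a + (1 - rho)(b - a), x2 = a + rho(b - a); if f(x1) < f(x2) keep [a, x2], otherwise keep [x1, b].
Step 1: [-1.0000, 7.0000], x1=2.0560 (f=3.7791), x2=3.9440 (f=0.0031); f(x1) > f(x2) => keep [2.0560, 7.0000]
Step 2: [2.0560, 7.0000], x1=3.9446 (f=0.0031), x2=5.1114 (f=1.2352); f(x1) < f(x2) => keep [2.0560, 5.1114]
Final interval: [2.0560, 5.1114]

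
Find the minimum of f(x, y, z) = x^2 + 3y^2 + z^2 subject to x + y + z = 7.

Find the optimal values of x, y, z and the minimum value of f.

Using Lagrange multipliers on f = x^2 + 3y^2 + z^2 with constraint x + y + z = 7:
Conditions: 2*1*x = lambda, 2*3*y = lambda, 2*1*z = lambda
So x = lambda/2, y = lambda/6, z = lambda/2
Substituting into constraint: lambda * (7/6) = 7
lambda = 6
x = 3, y = 1, z = 3
Minimum value = 21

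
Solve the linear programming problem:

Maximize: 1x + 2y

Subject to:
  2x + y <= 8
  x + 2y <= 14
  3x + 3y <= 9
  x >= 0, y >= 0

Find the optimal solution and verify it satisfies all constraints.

Feasible vertices: (0, 0), (0, 3), (3, 0)
Objective 1x + 2y at each vertex:
  (0, 0): 0
  (0, 3): 6
  (3, 0): 3
Maximum is 6 at (0, 3).
Verify constraints at (x, y) = (0, 3):
  2*0 + 1*3 = 3 <= 8
  1*0 + 2*3 = 6 <= 14
  3*0 + 3*3 = 9 <= 9 (active)
  x = 0 >= 0, y = 3 >= 0. All constraints satisfied.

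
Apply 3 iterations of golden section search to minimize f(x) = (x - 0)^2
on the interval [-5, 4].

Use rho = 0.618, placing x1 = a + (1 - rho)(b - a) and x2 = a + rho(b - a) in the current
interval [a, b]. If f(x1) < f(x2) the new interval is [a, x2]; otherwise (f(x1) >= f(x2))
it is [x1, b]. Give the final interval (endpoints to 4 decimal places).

Golden section search for min of f(x) = (x - 0)^2 on [-5, 4].
Each step: x1 = a + (1 - rho)(b - a), x2 = a + rho(b - a); if f(x1) < f(x2) keep [a, x2], otherwise keep [x1, b].
Step 1: [-5.0000, 4.0000], x1=-1.5620 (f=2.4398), x2=0.5620 (f=0.3158); f(x1) > f(x2) => keep [-1.5620, 4.0000]
Step 2: [-1.5620, 4.0000], x1=0.5627 (f=0.3166), x2=1.8753 (f=3.5168); f(x1) < f(x2) => keep [-1.5620, 1.8753]
Step 3: [-1.5620, 1.8753], x1=-0.2489 (f=0.0620), x2=0.5623 (f=0.3161); f(x1) < f(x2) => keep [-1.5620, 0.5623]
Final interval: [-1.5620, 0.5623]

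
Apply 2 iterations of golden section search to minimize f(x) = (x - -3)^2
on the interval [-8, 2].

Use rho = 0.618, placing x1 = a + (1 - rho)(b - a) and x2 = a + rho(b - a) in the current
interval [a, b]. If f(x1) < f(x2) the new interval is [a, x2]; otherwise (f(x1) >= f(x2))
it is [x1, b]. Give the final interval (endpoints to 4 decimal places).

Golden section search for min of f(x) = (x - -3)^2 on [-8, 2].
Each step: x1 = a + (1 - rho)(b - a), x2 = a + rho(b - a); if f(x1) < f(x2) keep [a, x2], otherwise keep [x1, b].
Step 1: [-8.0000, 2.0000], x1=-4.1800 (f=1.3924), x2=-1.8200 (f=1.3924); f(x1) = f(x2) (tie, not '<') => keep [-4.1800, 2.0000]
Step 2: [-4.1800, 2.0000], x1=-1.8192 (f=1.3942), x2=-0.3608 (f=6.9656); f(x1) < f(x2) => keep [-4.1800, -0.3608]
Final interval: [-4.1800, -0.3608]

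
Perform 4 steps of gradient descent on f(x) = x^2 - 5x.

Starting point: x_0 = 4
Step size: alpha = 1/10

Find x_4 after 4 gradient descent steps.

f(x) = x^2 - 5x, f'(x) = 2x + (-5)
Step 1: f'(4) = 3, x_1 = 4 - 1/10 * 3 = 37/10
Step 2: f'(37/10) = 12/5, x_2 = 37/10 - 1/10 * 12/5 = 173/50
Step 3: f'(173/50) = 48/25, x_3 = 173/50 - 1/10 * 48/25 = 817/250
Step 4: f'(817/250) = 192/125, x_4 = 817/250 - 1/10 * 192/125 = 3893/1250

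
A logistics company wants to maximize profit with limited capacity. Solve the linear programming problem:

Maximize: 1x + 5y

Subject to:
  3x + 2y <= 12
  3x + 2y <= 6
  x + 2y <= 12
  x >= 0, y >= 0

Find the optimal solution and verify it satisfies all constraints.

Feasible vertices: (0, 0), (0, 3), (2, 0)
Objective 1x + 5y at each vertex:
  (0, 0): 0
  (0, 3): 15
  (2, 0): 2
Maximum is 15 at (0, 3).
Verify constraints at (x, y) = (0, 3):
  3*0 + 2*3 = 6 <= 12
  3*0 + 2*3 = 6 <= 6 (active)
  1*0 + 2*3 = 6 <= 12
  x = 0 >= 0, y = 3 >= 0. All constraints satisfied.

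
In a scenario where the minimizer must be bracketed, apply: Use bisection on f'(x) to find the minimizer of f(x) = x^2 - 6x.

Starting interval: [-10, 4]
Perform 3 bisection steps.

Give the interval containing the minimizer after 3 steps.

Finding critical point of f(x) = x^2 - 6x using bisection on f'(x) = 2x + -6.
f'(x) = 0 when x = 3.
Starting interval: [-10, 4]
Step 1: mid = -3, f'(mid) = -12, new interval = [-3, 4]
Step 2: mid = 1/2, f'(mid) = -5, new interval = [1/2, 4]
Step 3: mid = 9/4, f'(mid) = -3/2, new interval = [9/4, 4]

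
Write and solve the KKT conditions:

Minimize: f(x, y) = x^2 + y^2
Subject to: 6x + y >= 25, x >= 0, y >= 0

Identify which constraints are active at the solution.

KKT conditions for min x^2 + y^2 s.t. 6x + 1y >= 25, x >= 0, y >= 0:
Stationarity: 2x = mu*6 + mu_x, 2y = mu*1 + mu_y, with mu, mu_x, mu_y >= 0
Complementary slackness: mu*(6x + y - 25) = 0, mu_x*x = 0, mu_y*y = 0
(0, 0) is infeasible (6*0 + 1*0 < 25), so if mu = 0 stationarity would force x = mu_x/2 >= 0, y = mu_y/2 >= 0 with mu_x*x = mu_y*y = 0, i.e. x = y = 0: contradiction. Hence mu > 0 and 6x + y = 25 is active.
Try x > 0, y > 0 (so mu_x = mu_y = 0): x = 6*mu/2, y = 1*mu/2
Substitute: 6*(6*mu/2) + 1*(1*mu/2) = 25
  mu*37/2 = 25 => mu = 50/37
x* = 150/37 > 0, y* = 25/37 > 0, consistent with mu_x = mu_y = 0.
f is convex and the constraints are linear, so this KKT point is the global minimum.
f* = 625/37
Active constraints: 6x + y >= 25 (holds with equality, mu = 50/37 > 0); x >= 0 and y >= 0 are inactive (mu_x = mu_y = 0).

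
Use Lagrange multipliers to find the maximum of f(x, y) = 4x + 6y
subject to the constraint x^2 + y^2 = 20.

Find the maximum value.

Set up Lagrange conditions: grad f = lambda * grad g
  4 = 2*lambda*x
  6 = 2*lambda*y
From these: x/y = 4/6, so x = 4t, y = 6t for some t.
Substitute into constraint: (4t)^2 + (6t)^2 = 20
  t^2 * 52 = 20
  t = sqrt(20/52)
Maximum = 4*x + 6*y = (4^2 + 6^2)*t = 52 * sqrt(20/52) = sqrt(1040)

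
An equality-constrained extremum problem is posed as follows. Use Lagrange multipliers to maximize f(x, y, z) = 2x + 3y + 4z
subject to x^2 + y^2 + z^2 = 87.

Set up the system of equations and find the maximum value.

Lagrange conditions: 2 = 2*lambda*x, 3 = 2*lambda*y, 4 = 2*lambda*z
So x:2 = y:3 = z:4, i.e. x = 2t, y = 3t, z = 4t
Constraint: t^2*(2^2 + 3^2 + 4^2) = 87
  t^2 * 29 = 87  =>  t = sqrt(3)
Maximum = 2*2t + 3*3t + 4*4t = 29*sqrt(3) = sqrt(2523)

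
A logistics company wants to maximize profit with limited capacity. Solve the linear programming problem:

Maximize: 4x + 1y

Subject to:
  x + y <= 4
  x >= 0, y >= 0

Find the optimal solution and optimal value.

The feasible region has vertices at [(0, 0), (4, 0), (0, 4)].
Checking objective 4x + 1y at each vertex:
  (0, 0): 4*0 + 1*0 = 0
  (4, 0): 4*4 + 1*0 = 16
  (0, 4): 4*0 + 1*4 = 4
Maximum is 16 at (4, 0).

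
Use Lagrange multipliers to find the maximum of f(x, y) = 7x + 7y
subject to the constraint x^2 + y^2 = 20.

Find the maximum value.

Set up Lagrange conditions: grad f = lambda * grad g
  7 = 2*lambda*x
  7 = 2*lambda*y
From these: x/y = 7/7, so x = 7t, y = 7t for some t.
Substitute into constraint: (7t)^2 + (7t)^2 = 20
  t^2 * 98 = 20
  t = sqrt(20/98)
Maximum = 7*x + 7*y = (7^2 + 7^2)*t = 98 * sqrt(20/98) = sqrt(1960)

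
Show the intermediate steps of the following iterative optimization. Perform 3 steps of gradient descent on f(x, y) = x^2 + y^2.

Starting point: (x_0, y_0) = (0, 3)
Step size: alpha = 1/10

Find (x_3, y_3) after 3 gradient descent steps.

f(x,y) = x^2 + y^2
grad_x = 2x + 0y, grad_y = 2y + 0x
Step 1: grad = (0, 6), (0, 12/5)
Step 2: grad = (0, 24/5), (0, 48/25)
Step 3: grad = (0, 96/25), (0, 192/125)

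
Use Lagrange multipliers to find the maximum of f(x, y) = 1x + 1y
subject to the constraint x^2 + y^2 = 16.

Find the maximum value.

Set up Lagrange conditions: grad f = lambda * grad g
  1 = 2*lambda*x
  1 = 2*lambda*y
From these: x/y = 1/1, so x = 1t, y = 1t for some t.
Substitute into constraint: (1t)^2 + (1t)^2 = 16
  t^2 * 2 = 16
  t = sqrt(16/2)
Maximum = 1*x + 1*y = (1^2 + 1^2)*t = 2 * sqrt(16/2) = sqrt(32)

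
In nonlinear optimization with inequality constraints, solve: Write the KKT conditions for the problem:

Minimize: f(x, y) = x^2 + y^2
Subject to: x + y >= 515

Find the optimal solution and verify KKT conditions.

KKT conditions for min x^2 + y^2 s.t. x + y >= 515:
Stationarity: 2x = mu, 2y = mu
So x = y = mu/2.
Complementary slackness: mu*(x + y - 515) = 0
Primal feasibility: x + y >= 515; dual feasibility: mu >= 0
If mu = 0 then x = y = 0, but 0 + 0 < 515 is infeasible, so the constraint is active.
Constraint active: x + y = 2*(mu/2) = 515 => mu = 515
x = y = 515/2, f = 265225/2
Verify: stationarity 2*(515/2) = 515 = mu; primal 515/2 + 515/2 = 515 >= 515; dual mu = 515 >= 0; complementary slackness 515*(515 - 515) = 0. All KKT conditions hold.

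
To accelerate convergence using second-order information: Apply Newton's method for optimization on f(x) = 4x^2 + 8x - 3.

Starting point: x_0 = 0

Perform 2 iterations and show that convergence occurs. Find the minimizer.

f(x) = 4x^2 + 8x - 3, f'(x) = 8x + (8), f''(x) = 8
Step 1: f'(0) = 8, x_1 = 0 - 8/8 = -1
Step 2: f'(-1) = 0, x_2 = -1 (converged)
Newton's method converges in 1 step for quadratics.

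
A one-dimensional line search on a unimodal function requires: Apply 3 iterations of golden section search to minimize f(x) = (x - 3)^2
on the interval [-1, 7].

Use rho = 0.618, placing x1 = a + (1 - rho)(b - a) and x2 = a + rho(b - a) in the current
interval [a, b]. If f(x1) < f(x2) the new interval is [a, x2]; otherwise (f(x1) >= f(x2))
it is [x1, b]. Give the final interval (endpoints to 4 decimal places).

Golden section search for min of f(x) = (x - 3)^2 on [-1, 7].
Each step: x1 = a + (1 - rho)(b - a), x2 = a + rho(b - a); if f(x1) < f(x2) keep [a, x2], otherwise keep [x1, b].
Step 1: [-1.0000, 7.0000], x1=2.0560 (f=0.8911), x2=3.9440 (f=0.8911); f(x1) = f(x2) (tie, not '<') => keep [2.0560, 7.0000]
Step 2: [2.0560, 7.0000], x1=3.9446 (f=0.8923), x2=5.1114 (f=4.4580); f(x1) < f(x2) => keep [2.0560, 5.1114]
Step 3: [2.0560, 5.1114], x1=3.2232 (f=0.0498), x2=3.9442 (f=0.8916); f(x1) < f(x2) => keep [2.0560, 3.9442]
Final interval: [2.0560, 3.9442]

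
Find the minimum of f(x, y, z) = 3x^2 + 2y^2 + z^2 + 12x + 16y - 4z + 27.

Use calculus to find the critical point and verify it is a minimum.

f(x,y,z) = 3x^2 + 2y^2 + z^2 + 12x + 16y - 4z + 27
df/dx = 6x + (12) = 0 => x = -2
df/dy = 4y + (16) = 0 => y = -4
df/dz = 2z + (-4) = 0 => z = 2
f(-2,-4,2) = 3*(-2)^2 + 2*(-4)^2 + 1*(2)^2 + 12*(-2) + 16*(-4) + -4*(2) + 27 = -21
Hessian is diagonal with entries 6, 4, 2 > 0, confirmed minimum.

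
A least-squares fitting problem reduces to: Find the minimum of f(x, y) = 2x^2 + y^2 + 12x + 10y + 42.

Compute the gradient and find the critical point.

f(x,y) = 2x^2 + y^2 + 12x + 10y + 42
df/dx = 4x + (12) = 0  =>  x = -3
df/dy = 2y + (10) = 0  =>  y = -5
f(-3, -5) = 2*(-3)^2 + 1*(-5)^2 + 12*(-3) + 10*(-5) + 42 = -1
Hessian is diagonal with entries 4, 2 > 0, so this is a minimum.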